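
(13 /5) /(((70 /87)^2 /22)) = 1082367 /12250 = 88.36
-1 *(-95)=95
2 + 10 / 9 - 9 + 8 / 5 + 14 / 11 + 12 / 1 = 4447 / 495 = 8.98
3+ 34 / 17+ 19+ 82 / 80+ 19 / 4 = 1191 / 40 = 29.78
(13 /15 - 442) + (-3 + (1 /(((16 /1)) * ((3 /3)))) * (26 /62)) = -3304157 /7440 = -444.11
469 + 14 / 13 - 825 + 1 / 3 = -354.59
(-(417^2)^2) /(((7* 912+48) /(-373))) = 1753505029.81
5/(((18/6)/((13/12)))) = 65/36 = 1.81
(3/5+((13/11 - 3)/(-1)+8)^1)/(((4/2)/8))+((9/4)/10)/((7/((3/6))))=256803/6160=41.69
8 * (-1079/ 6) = -4316/ 3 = -1438.67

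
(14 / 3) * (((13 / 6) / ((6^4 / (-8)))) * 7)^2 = 57967 / 1417176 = 0.04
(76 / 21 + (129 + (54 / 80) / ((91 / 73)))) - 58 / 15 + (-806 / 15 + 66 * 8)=6590881 / 10920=603.56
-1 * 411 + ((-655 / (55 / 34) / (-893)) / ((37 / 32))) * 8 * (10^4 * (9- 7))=22655101639 / 363451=62333.30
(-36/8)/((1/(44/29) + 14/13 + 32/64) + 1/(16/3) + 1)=-3432/2611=-1.31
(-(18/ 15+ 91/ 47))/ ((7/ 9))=-6633/ 1645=-4.03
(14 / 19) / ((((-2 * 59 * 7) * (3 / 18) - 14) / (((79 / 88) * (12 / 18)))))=-79 / 27170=-0.00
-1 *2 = -2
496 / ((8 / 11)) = 682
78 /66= 13 /11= 1.18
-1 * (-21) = 21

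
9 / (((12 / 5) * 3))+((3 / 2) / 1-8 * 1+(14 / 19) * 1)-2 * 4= -951 / 76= -12.51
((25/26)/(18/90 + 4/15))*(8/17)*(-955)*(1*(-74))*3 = 318015000/1547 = 205568.84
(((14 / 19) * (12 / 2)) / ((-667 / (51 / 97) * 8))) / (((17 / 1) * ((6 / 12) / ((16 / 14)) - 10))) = 56 / 20897777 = 0.00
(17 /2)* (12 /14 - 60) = -3519 /7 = -502.71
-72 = -72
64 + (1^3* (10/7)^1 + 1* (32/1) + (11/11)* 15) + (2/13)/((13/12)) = 133171/1183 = 112.57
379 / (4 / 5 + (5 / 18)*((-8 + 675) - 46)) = 3790 / 1733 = 2.19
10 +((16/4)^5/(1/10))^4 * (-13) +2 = -142936511610879988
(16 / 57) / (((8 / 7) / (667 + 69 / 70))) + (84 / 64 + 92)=61771 / 240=257.38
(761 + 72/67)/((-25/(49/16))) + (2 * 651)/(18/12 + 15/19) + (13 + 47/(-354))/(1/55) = 162743259697/137564400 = 1183.03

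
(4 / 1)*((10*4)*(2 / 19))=320 / 19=16.84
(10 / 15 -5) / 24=-13 / 72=-0.18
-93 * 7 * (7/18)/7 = -36.17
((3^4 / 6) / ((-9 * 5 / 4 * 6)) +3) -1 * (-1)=19 / 5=3.80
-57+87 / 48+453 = 6365 / 16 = 397.81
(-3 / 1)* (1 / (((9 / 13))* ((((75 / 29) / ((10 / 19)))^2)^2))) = -0.01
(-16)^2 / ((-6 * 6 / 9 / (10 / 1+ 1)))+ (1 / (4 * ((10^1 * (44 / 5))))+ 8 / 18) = -2228855 / 3168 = -703.55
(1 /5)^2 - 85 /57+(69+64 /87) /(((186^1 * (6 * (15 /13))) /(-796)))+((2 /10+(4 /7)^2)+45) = 1639808839 /1694862225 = 0.97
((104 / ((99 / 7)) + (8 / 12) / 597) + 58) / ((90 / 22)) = 429184 / 26865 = 15.98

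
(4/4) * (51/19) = 51/19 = 2.68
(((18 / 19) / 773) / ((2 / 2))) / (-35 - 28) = -2 / 102809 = -0.00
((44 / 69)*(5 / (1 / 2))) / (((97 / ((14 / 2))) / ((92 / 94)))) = 6160 / 13677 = 0.45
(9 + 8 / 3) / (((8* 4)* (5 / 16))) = 7 / 6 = 1.17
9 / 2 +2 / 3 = 31 / 6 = 5.17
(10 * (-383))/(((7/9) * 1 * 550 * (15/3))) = -3447/1925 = -1.79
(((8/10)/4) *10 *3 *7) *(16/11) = 672/11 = 61.09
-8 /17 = -0.47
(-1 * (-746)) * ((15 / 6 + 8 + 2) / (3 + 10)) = 9325 / 13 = 717.31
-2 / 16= -1 / 8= -0.12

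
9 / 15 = 3 / 5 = 0.60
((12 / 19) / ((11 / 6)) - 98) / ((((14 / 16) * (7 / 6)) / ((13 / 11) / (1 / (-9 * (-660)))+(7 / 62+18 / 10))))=-213256056624 / 317471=-671733.97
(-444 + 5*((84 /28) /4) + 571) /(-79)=-1.66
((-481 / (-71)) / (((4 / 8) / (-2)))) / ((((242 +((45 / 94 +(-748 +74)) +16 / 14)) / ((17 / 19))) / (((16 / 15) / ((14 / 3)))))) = 24596416 / 1910109805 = 0.01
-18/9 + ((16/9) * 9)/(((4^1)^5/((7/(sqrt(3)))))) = -2 + 7 * sqrt(3)/192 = -1.94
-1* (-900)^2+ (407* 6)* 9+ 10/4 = -1576039/2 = -788019.50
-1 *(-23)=23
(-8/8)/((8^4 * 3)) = -1/12288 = -0.00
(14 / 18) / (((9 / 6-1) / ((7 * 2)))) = 196 / 9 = 21.78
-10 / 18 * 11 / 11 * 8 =-4.44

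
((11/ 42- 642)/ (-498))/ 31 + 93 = 60327781/ 648396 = 93.04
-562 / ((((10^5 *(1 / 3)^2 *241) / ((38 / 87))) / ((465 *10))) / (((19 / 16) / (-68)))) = 28302039 / 3802016000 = 0.01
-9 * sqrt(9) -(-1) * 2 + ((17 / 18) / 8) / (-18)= -64817 / 2592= -25.01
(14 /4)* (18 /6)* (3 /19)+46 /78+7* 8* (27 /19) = 121267 /1482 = 81.83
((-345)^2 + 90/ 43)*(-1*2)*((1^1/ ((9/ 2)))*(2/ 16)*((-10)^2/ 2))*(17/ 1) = -241691125/ 43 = -5620723.84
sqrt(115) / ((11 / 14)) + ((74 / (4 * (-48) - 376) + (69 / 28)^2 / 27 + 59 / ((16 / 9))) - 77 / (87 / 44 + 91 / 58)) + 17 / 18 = 14183448199 / 1133458200 + 14 * sqrt(115) / 11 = 26.16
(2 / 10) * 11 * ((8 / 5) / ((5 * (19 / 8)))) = 704 / 2375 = 0.30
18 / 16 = 9 / 8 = 1.12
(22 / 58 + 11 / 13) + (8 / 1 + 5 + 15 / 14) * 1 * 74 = 2751187 / 2639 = 1042.51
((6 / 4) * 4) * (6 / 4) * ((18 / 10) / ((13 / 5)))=81 / 13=6.23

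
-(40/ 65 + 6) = -86/ 13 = -6.62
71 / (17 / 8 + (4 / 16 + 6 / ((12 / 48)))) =568 / 211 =2.69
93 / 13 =7.15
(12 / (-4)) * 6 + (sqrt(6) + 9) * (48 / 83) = -1062 / 83 + 48 * sqrt(6) / 83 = -11.38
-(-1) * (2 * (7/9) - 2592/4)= -5818/9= -646.44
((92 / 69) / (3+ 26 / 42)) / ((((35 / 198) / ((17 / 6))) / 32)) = 17952 / 95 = 188.97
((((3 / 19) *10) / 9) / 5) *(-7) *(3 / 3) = -14 / 57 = -0.25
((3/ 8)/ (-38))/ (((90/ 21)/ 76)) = -7/ 40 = -0.18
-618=-618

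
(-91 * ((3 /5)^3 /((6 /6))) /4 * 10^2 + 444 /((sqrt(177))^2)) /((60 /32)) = -1153784 /4425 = -260.74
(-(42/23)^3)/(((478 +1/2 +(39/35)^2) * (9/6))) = -40336800/4766896763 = -0.01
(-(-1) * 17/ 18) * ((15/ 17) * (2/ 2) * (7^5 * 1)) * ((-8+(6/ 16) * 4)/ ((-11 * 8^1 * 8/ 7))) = 7647185/ 8448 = 905.21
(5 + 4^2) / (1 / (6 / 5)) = 126 / 5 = 25.20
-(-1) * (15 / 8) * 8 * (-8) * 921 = -110520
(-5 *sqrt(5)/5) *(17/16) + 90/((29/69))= 211.76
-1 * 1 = -1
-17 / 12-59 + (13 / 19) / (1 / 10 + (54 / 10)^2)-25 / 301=-867427375 / 14343252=-60.48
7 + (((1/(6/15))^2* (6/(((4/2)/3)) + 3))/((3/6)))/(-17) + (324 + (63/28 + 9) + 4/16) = 11345/34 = 333.68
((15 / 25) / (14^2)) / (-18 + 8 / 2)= -3 / 13720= -0.00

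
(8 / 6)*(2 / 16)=1 / 6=0.17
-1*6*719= -4314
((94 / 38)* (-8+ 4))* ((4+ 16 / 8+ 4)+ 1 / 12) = -5687 / 57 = -99.77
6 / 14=0.43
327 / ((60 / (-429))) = -46761 / 20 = -2338.05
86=86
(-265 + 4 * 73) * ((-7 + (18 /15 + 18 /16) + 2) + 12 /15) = -405 /8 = -50.62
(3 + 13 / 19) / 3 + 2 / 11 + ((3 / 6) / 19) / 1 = 1.44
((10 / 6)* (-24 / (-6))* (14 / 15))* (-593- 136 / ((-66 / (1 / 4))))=-1094912 / 297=-3686.57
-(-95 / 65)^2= -361 / 169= -2.14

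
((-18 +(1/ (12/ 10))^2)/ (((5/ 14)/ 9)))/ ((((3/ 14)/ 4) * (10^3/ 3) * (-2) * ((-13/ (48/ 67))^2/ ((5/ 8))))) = 2197944/ 94830125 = 0.02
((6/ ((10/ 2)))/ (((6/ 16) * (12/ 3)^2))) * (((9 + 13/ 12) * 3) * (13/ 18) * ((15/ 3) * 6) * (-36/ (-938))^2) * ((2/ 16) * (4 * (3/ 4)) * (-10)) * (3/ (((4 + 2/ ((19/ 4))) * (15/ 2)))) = -806949/ 12317816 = -0.07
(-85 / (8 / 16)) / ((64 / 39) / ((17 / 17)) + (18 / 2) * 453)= -6630 / 159067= -0.04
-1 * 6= -6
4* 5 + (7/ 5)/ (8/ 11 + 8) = 9677/ 480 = 20.16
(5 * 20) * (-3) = -300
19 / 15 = 1.27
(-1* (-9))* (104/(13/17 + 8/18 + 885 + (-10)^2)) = 71604/75445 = 0.95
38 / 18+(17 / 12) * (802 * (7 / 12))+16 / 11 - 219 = 39365 / 88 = 447.33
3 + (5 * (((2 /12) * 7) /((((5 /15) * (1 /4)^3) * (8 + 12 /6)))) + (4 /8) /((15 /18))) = 578 /5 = 115.60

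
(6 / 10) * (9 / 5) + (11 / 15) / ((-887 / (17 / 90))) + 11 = 14465009 / 1197450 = 12.08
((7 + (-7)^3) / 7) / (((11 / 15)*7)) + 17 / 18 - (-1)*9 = 823 / 1386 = 0.59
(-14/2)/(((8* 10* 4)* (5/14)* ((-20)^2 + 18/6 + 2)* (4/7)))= -343/1296000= -0.00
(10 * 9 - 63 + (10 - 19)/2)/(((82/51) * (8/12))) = 20.99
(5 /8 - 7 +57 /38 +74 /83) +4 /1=11 /664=0.02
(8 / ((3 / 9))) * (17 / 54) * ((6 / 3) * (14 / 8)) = 238 / 9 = 26.44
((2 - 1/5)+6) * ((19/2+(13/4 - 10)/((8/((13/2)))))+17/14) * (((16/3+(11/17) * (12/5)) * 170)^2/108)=1956696313/3780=517644.53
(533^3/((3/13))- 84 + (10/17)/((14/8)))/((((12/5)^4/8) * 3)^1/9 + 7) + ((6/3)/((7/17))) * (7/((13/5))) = 146403673939945/1870323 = 78277214.12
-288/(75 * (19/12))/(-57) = 384/9025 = 0.04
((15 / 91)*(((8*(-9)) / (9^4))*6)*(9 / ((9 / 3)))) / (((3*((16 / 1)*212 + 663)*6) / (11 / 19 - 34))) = 5080 / 340739217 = 0.00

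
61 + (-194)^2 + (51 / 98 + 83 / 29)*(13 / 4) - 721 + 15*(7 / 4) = 420766547 / 11368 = 37013.24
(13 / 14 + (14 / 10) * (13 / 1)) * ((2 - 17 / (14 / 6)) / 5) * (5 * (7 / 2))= -49543 / 140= -353.88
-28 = -28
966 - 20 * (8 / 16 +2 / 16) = 1907 / 2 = 953.50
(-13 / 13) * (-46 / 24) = 23 / 12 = 1.92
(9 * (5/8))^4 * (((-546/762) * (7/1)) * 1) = -2612098125/520192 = -5021.41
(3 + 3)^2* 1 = 36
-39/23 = -1.70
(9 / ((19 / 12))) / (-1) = -5.68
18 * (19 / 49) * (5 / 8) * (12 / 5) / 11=513 / 539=0.95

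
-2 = -2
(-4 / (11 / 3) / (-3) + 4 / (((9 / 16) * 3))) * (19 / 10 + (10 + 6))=72674 / 1485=48.94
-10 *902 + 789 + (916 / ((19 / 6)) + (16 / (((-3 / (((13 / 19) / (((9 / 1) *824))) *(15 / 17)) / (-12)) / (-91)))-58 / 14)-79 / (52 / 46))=-145613961029 / 18164874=-8016.24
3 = 3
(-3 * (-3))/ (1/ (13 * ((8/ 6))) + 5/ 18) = 4212/ 157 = 26.83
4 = 4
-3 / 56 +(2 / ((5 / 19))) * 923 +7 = 1966089 / 280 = 7021.75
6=6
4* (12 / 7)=48 / 7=6.86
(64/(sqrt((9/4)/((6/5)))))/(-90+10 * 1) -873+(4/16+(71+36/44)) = -35241/44 -8 * sqrt(30)/75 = -801.52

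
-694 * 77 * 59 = -3152842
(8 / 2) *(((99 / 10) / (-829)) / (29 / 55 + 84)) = -2178 / 3854021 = -0.00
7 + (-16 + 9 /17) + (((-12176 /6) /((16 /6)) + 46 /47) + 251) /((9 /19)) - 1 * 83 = -8385217 /7191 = -1166.07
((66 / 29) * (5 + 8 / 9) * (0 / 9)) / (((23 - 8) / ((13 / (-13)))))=0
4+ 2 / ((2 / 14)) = 18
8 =8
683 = 683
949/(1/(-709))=-672841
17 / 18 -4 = -55 / 18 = -3.06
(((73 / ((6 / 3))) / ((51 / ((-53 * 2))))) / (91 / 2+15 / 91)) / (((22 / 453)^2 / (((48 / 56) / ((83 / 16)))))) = -165142353168 / 1418945341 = -116.38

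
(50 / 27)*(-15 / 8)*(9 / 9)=-125 / 36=-3.47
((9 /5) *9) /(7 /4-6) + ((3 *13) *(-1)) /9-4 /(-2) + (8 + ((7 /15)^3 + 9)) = 628631 /57375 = 10.96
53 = 53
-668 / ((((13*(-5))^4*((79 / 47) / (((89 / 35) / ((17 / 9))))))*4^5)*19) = -6287049 / 4081229807200000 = -0.00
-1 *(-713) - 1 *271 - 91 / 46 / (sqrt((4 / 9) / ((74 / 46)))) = 442 - 273 *sqrt(851) / 2116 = 438.24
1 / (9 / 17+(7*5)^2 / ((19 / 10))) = 323 / 208421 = 0.00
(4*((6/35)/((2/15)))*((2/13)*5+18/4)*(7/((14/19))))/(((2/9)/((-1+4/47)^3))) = -16763494401/18895786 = -887.16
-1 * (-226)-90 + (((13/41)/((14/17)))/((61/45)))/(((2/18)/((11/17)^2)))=81589433/595238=137.07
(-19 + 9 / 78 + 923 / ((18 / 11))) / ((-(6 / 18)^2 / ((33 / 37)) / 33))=-69461865 / 481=-144411.36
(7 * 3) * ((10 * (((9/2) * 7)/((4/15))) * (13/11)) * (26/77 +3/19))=133599375/9196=14527.99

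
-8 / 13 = -0.62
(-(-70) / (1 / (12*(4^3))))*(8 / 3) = 143360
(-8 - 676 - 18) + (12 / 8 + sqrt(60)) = -1401 / 2 + 2* sqrt(15) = -692.75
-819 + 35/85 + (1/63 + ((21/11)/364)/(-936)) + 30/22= -52065715045/63711648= -817.21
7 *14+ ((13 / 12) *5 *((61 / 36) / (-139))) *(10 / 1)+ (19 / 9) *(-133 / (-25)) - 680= -428914753 / 750600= -571.43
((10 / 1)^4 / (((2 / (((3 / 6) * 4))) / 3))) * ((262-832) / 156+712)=276255000 / 13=21250384.62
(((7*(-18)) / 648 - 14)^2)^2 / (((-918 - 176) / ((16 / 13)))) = -68184176641 / 1492968672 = -45.67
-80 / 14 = -40 / 7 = -5.71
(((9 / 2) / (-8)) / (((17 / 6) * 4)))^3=-19683 / 160989184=-0.00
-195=-195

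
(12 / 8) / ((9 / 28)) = 14 / 3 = 4.67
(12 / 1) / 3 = 4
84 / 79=1.06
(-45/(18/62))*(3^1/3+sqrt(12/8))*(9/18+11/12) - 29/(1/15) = -7855/12 - 2635*sqrt(6)/24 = -923.52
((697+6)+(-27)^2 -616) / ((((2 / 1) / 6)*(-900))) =-68 / 25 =-2.72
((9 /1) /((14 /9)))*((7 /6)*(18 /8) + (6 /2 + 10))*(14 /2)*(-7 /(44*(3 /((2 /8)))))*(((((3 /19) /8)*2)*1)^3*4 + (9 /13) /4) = -5841871875 /4017508352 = -1.45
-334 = -334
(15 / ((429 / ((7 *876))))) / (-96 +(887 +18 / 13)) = 30660 / 113311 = 0.27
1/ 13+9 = 118/ 13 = 9.08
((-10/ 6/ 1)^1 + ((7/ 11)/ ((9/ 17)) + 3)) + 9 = 1142/ 99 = 11.54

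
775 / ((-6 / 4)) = -1550 / 3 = -516.67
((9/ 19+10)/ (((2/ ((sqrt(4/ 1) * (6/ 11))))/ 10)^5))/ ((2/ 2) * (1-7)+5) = -154742400000/ 3059969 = -50569.92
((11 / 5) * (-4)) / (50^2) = -11 / 3125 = -0.00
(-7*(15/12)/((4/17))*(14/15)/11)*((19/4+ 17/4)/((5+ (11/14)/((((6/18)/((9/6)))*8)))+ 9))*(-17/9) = 396508/106755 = 3.71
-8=-8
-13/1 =-13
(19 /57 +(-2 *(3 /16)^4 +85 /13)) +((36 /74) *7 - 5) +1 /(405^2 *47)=5.27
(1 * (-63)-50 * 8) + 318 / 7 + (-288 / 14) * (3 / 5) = -15047 / 35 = -429.91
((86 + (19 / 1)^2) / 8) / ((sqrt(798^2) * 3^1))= 149 / 6384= 0.02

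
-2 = -2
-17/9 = -1.89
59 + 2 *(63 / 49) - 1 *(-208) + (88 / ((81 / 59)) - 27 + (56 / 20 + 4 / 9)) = 878608 / 2835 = 309.91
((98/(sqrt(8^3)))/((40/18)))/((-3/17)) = -2499 *sqrt(2)/320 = -11.04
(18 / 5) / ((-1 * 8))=-9 / 20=-0.45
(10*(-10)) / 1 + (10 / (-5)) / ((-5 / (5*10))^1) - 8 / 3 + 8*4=-152 / 3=-50.67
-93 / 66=-31 / 22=-1.41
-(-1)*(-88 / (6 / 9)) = -132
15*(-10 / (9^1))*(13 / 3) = -72.22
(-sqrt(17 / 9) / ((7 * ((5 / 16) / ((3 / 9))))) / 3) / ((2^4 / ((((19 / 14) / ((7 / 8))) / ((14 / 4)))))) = -152 * sqrt(17) / 324135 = -0.00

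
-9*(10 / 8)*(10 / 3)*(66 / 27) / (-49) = 275 / 147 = 1.87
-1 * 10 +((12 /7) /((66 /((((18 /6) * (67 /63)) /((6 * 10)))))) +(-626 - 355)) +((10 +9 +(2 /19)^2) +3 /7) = -17014047503 /17512110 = -971.56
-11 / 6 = -1.83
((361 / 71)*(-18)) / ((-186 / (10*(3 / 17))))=32490 / 37417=0.87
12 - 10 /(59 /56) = 148 /59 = 2.51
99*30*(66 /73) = 196020 /73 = 2685.21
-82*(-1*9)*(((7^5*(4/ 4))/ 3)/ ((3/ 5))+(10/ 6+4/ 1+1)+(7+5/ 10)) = 6901325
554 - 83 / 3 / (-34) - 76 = 48839 / 102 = 478.81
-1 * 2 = -2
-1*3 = -3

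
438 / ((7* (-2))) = -219 / 7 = -31.29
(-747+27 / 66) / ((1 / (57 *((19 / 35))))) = -23101.66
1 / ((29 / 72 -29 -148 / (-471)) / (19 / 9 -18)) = 179608 / 319711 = 0.56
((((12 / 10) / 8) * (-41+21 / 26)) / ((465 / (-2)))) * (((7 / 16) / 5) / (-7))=-209 / 644800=-0.00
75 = 75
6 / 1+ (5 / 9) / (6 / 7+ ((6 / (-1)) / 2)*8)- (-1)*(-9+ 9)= 8713 / 1458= 5.98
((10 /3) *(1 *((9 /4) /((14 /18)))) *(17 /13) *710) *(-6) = -4888350 /91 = -53718.13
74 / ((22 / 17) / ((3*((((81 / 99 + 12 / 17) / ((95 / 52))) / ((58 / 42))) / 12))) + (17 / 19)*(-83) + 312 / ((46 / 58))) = 26484822 / 117283787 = 0.23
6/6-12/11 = -1/11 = -0.09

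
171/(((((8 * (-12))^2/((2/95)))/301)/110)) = 3311/256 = 12.93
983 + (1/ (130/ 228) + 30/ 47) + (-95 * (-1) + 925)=6126473/ 3055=2005.39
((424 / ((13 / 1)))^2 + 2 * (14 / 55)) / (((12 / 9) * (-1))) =-7419309 / 9295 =-798.20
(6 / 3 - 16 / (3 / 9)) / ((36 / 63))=-161 / 2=-80.50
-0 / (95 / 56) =0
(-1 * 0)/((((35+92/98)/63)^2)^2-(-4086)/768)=0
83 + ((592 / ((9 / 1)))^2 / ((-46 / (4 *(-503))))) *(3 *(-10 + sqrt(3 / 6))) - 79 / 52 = -183332096503 / 32292 + 176283392 *sqrt(2) / 621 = -5275869.37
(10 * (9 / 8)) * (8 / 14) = 45 / 7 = 6.43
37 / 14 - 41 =-38.36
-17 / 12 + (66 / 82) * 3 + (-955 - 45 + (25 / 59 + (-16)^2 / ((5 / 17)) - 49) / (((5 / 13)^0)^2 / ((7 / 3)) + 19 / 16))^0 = 983 / 492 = 2.00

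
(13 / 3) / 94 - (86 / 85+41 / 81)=-952559 / 647190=-1.47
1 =1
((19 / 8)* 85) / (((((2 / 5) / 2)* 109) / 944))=8741.74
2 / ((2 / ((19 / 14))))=19 / 14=1.36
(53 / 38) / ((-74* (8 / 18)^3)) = -38637 / 179968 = -0.21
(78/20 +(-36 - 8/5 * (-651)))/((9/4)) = 1346/3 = 448.67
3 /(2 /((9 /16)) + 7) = 27 /95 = 0.28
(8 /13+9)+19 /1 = 28.62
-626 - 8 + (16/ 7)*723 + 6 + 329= 9475/ 7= 1353.57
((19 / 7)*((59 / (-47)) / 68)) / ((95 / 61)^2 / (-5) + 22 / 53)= 0.72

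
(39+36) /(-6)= -25 /2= -12.50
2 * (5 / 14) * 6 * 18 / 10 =7.71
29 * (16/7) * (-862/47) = -399968/329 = -1215.71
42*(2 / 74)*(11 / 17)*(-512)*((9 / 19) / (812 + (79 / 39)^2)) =-3238050816 / 14834692643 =-0.22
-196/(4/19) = -931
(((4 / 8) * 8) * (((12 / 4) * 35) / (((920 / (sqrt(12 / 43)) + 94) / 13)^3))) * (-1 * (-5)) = 0.00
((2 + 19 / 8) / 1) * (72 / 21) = 15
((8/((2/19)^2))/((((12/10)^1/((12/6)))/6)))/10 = 722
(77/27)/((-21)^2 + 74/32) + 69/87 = 4440481/5553819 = 0.80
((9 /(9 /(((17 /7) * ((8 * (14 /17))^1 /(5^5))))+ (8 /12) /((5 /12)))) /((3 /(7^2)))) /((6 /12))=23520 /140753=0.17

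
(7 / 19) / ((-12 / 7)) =-49 / 228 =-0.21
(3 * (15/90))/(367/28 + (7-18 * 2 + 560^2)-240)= 14/8773635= 0.00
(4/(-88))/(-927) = 1/20394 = 0.00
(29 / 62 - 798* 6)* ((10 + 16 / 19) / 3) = -30573181 / 1767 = -17302.31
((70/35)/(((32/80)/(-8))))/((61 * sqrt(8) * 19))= -10 * sqrt(2)/1159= -0.01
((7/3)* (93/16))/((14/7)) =217/32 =6.78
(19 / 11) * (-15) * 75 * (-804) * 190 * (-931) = -3039943095000 / 11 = -276358463181.82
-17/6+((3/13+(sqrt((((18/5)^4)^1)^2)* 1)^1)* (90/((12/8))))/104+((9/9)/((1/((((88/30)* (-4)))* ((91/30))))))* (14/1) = -76824727/190125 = -404.07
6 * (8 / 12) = 4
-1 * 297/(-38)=297/38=7.82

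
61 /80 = 0.76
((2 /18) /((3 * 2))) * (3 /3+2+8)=0.20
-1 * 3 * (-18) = 54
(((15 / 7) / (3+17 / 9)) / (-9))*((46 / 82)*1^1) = -345 / 12628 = -0.03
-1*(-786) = 786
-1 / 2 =-0.50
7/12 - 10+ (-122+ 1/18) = -4729/36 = -131.36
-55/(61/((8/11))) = -40/61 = -0.66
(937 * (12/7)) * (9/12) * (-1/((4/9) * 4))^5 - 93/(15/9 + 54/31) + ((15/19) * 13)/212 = -222773255816379/2343077675008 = -95.08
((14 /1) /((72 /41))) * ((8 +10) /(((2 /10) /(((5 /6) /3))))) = 7175 /36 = 199.31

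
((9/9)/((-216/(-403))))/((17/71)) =28613/3672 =7.79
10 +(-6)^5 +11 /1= -7755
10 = 10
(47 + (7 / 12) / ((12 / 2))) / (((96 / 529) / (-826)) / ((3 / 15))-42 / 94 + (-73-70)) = -0.33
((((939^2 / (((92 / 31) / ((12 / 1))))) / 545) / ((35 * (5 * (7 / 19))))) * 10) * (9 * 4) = 112176072504 / 3071075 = 36526.65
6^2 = 36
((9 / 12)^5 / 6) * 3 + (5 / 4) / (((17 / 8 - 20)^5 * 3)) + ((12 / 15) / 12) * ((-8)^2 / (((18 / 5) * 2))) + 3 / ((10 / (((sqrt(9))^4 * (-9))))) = -3603943714925389333 / 16532704680560640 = -217.99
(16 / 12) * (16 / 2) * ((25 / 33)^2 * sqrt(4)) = 40000 / 3267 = 12.24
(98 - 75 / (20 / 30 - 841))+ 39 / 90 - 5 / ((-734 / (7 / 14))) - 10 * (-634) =357418158917 / 55512420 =6438.53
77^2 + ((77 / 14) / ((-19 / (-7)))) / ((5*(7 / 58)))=563574 / 95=5932.36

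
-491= -491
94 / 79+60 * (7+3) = 47494 / 79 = 601.19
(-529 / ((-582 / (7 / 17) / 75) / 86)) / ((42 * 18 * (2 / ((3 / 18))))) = 568675 / 2137104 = 0.27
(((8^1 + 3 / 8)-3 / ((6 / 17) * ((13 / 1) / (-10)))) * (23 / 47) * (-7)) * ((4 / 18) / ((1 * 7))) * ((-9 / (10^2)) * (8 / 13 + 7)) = 75141 / 67600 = 1.11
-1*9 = -9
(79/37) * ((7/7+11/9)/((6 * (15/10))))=0.53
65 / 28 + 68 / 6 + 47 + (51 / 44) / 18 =37403 / 616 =60.72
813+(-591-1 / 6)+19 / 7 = 9431 / 42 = 224.55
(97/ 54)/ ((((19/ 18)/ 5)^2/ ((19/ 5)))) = 153.16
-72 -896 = -968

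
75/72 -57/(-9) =59/8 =7.38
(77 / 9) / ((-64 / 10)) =-385 / 288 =-1.34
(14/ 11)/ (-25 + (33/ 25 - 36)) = -175/ 8206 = -0.02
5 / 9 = 0.56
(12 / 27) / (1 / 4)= 16 / 9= 1.78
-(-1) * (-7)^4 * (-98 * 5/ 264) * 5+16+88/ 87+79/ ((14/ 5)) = -198618935/ 8932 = -22236.78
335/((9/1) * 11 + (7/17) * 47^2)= 5695/17146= 0.33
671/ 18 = 37.28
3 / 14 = 0.21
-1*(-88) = 88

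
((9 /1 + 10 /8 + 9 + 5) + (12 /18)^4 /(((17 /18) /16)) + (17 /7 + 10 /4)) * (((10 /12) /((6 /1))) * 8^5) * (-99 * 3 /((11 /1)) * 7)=-1426810880 /51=-27976683.92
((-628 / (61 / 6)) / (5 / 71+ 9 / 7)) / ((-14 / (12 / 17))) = 802584 / 349469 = 2.30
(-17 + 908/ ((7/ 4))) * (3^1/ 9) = 1171/ 7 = 167.29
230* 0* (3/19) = 0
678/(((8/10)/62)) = 52545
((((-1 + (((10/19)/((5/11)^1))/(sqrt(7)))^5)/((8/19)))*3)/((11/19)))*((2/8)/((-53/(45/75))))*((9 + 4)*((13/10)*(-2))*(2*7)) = -3843567/233200 + 44537922*sqrt(7)/445320575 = -16.22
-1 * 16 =-16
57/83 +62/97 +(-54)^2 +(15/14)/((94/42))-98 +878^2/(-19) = -542854172393/14379086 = -37753.04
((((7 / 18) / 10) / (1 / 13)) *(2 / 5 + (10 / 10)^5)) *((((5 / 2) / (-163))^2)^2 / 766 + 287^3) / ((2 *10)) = 43427320884576632406767 / 51909927256896000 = 836589.90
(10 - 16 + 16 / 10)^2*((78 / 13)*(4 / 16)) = 726 / 25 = 29.04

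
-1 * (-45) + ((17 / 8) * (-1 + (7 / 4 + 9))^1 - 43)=727 / 32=22.72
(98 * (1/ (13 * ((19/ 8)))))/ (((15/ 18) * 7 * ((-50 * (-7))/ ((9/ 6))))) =72/ 30875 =0.00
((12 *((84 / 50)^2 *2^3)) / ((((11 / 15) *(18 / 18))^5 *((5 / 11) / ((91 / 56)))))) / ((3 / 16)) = 356638464 / 14641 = 24358.89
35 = 35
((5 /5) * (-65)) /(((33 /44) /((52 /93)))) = -13520 /279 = -48.46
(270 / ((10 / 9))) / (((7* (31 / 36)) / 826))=33298.84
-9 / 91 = -0.10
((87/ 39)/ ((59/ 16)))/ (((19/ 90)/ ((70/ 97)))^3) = 116021808000000/ 4801438490069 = 24.16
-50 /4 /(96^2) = -25 /18432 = -0.00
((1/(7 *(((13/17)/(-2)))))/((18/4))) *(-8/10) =0.07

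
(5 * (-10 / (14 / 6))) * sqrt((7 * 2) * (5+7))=-300 * sqrt(42) / 7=-277.75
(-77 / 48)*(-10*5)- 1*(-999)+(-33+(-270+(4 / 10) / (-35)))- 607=710627 / 4200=169.20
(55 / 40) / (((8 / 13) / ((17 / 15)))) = 2431 / 960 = 2.53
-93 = -93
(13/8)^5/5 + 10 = 12.27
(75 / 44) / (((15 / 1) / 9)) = 45 / 44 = 1.02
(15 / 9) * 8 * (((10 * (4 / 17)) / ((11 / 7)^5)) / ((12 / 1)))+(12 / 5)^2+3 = 5564405857 / 616020075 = 9.03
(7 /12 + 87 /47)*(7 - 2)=6865 /564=12.17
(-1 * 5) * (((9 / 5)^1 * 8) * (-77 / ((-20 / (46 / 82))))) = -31878 / 205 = -155.50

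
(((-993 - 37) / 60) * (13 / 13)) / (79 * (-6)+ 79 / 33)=1133 / 31126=0.04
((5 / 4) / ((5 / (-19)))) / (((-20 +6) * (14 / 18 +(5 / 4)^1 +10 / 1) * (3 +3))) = 57 / 12124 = 0.00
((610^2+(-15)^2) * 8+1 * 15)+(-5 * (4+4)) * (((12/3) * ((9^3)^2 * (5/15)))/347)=1005235885/347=2896933.39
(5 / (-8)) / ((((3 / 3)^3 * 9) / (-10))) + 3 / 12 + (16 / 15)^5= 3531527 / 1518750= 2.33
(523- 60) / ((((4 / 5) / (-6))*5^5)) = -1389 / 1250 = -1.11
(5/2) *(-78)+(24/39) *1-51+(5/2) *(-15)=-282.88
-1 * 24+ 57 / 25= -543 / 25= -21.72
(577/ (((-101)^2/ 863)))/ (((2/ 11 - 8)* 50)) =-0.12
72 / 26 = 36 / 13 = 2.77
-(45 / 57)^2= -225 / 361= -0.62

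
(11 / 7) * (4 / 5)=44 / 35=1.26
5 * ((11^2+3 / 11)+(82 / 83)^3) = 611.19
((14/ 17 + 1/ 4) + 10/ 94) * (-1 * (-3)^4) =-305451/ 3196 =-95.57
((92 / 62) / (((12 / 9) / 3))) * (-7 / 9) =-161 / 62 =-2.60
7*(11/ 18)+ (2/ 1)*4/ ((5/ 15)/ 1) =509/ 18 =28.28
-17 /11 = -1.55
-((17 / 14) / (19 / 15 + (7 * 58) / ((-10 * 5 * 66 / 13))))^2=-21855625 / 1640961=-13.32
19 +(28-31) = 16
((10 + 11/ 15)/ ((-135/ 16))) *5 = -2576/ 405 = -6.36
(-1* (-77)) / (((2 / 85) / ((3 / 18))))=6545 / 12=545.42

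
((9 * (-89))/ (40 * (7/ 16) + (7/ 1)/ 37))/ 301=-59274/ 394009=-0.15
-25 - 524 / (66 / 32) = -9209 / 33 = -279.06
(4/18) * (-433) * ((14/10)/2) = -3031/45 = -67.36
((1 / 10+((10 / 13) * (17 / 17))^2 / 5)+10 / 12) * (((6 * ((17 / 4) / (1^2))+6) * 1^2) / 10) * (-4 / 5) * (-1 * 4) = 223944 / 21125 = 10.60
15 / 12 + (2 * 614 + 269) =5993 / 4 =1498.25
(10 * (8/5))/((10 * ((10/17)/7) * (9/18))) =952/25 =38.08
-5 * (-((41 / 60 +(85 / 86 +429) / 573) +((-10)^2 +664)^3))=219752158874843 / 98556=2229718727.17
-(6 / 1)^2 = -36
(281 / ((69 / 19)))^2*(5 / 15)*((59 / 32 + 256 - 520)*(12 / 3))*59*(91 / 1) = -1283877063002261 / 114264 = -11236059152.51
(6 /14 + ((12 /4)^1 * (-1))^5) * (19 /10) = -16131 /35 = -460.89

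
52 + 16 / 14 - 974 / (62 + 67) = 41170 / 903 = 45.59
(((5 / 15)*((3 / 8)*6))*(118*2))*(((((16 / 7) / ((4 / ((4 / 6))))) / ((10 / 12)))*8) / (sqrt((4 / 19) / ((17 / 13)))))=11328*sqrt(4199) / 455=1613.30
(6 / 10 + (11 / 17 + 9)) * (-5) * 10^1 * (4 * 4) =-139360 / 17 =-8197.65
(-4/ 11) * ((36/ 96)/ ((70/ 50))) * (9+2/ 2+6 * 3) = -30/ 11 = -2.73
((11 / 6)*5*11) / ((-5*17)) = -1.19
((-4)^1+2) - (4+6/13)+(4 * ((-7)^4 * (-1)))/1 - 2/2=-124949/13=-9611.46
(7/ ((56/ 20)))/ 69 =5/ 138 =0.04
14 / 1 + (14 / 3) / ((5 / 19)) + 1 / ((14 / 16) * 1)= 3452 / 105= 32.88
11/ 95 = 0.12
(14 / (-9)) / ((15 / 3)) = -14 / 45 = -0.31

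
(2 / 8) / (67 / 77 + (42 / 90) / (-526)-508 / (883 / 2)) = -268224495 / 301892254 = -0.89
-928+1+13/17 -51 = -16613/17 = -977.24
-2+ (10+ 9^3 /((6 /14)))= 1709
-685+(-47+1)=-731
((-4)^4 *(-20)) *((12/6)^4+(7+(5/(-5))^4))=-122880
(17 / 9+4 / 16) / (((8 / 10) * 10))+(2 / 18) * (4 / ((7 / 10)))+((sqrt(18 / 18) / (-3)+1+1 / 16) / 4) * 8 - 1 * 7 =-9353 / 2016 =-4.64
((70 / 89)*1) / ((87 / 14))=980 / 7743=0.13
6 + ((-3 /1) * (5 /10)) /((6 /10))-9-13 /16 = -101 /16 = -6.31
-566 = -566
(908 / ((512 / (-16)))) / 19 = -227 / 152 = -1.49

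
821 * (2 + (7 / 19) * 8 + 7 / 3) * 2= 681430 / 57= 11954.91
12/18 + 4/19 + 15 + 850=49355/57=865.88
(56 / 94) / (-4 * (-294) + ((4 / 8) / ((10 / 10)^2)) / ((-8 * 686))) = 307328 / 606665425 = 0.00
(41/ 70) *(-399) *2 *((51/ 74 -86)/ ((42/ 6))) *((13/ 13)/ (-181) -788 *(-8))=35909599.50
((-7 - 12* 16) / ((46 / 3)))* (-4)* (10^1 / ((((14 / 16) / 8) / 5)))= 3820800 / 161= 23731.68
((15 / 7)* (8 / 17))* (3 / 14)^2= 270 / 5831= 0.05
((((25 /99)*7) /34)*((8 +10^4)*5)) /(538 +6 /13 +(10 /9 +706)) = 14230125 /6812971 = 2.09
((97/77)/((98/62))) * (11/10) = 3007/3430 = 0.88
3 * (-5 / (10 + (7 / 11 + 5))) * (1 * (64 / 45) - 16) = 1804 / 129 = 13.98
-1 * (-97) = 97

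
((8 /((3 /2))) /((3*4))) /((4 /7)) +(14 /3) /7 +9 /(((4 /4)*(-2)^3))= 23 /72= 0.32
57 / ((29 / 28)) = 55.03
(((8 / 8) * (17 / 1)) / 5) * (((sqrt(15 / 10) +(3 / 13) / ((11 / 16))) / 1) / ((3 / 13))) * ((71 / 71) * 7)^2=13328 / 55 +10829 * sqrt(6) / 30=1126.51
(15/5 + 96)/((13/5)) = 495/13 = 38.08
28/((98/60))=120/7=17.14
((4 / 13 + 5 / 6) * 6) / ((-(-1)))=89 / 13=6.85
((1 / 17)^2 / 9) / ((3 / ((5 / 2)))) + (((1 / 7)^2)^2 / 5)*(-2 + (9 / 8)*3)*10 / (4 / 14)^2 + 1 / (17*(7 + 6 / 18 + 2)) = 0.02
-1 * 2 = -2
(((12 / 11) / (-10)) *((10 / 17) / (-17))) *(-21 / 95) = -252 / 302005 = -0.00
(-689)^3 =-327082769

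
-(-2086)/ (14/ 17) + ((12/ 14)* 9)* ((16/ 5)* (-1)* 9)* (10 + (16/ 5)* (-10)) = 259727/ 35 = 7420.77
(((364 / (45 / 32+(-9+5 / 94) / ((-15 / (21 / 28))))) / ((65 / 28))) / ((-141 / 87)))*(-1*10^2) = 5219.54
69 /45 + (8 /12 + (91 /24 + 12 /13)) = 10787 /1560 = 6.91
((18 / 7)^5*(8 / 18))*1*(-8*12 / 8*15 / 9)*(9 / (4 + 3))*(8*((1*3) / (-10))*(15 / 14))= 2720977920 / 823543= 3303.99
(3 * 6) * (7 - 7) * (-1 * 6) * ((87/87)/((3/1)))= 0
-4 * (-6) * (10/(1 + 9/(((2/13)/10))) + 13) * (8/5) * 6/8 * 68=37346688/1465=25492.62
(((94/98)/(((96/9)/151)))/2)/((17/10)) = 106455/26656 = 3.99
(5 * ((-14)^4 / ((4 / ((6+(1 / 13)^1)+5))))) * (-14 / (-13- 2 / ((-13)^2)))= 572309.30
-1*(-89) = 89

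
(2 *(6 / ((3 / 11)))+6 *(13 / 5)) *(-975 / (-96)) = 9685 / 16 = 605.31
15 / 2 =7.50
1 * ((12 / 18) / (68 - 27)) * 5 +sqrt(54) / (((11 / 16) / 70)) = 10 / 123 +3360 * sqrt(6) / 11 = 748.29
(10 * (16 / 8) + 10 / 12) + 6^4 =7901 / 6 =1316.83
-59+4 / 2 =-57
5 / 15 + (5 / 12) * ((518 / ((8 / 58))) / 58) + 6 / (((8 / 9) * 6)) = 455 / 16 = 28.44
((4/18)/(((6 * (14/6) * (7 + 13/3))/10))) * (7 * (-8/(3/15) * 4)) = -800/51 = -15.69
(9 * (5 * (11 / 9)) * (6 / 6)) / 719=0.08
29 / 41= 0.71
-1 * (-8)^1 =8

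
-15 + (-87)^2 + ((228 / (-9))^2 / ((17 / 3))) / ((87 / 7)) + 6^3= 34515922 / 4437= 7779.11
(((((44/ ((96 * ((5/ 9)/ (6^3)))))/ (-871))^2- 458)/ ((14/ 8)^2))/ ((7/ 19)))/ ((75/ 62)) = -163707047684512/ 487900993125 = -335.53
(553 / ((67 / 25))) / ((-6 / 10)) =-69125 / 201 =-343.91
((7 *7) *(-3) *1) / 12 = -49 / 4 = -12.25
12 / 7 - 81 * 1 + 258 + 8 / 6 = 3781 / 21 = 180.05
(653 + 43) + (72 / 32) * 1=2793 / 4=698.25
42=42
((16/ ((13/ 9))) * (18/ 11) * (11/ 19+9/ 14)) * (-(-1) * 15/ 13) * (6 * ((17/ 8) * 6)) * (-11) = -37179000/ 1729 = -21503.18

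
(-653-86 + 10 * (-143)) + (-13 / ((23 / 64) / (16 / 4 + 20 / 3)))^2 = 146715.14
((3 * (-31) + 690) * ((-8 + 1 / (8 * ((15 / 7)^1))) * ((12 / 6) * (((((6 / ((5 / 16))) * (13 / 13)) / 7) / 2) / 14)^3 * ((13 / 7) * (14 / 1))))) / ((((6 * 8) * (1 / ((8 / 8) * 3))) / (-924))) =140587596864 / 10504375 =13383.72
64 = 64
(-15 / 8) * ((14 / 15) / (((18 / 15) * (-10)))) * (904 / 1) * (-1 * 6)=-791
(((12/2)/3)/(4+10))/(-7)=-1/49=-0.02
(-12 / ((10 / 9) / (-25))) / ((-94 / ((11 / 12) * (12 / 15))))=-99 / 47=-2.11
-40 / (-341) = 40 / 341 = 0.12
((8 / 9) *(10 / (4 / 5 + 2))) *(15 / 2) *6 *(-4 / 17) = -4000 / 119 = -33.61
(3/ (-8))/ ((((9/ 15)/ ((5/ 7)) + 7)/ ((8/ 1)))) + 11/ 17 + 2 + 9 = 37533/ 3332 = 11.26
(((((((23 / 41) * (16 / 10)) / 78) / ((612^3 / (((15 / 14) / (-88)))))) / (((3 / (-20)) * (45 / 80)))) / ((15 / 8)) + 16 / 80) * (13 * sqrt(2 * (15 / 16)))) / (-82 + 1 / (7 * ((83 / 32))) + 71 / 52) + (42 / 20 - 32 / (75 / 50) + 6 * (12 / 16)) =-221 / 15 - 12846910253568313 * sqrt(30) / 1592612449331902515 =-14.78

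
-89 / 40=-2.22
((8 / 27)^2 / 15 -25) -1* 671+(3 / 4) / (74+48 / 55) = -125361580237 / 180121320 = -695.98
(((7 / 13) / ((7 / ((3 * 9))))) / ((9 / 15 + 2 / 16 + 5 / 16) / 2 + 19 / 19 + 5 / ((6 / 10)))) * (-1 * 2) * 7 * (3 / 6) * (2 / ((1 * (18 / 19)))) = -191520 / 61477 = -3.12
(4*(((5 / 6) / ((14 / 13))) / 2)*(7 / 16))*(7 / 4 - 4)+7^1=701 / 128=5.48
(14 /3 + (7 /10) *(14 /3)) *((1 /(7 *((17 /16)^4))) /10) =32768 /368475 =0.09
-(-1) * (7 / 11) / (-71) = -0.01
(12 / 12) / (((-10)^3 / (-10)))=1 / 100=0.01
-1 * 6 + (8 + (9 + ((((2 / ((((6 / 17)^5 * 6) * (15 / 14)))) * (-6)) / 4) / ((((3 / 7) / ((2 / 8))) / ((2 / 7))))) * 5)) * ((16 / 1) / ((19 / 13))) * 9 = -98384867 / 18468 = -5327.32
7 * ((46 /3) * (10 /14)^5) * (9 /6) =71875 /2401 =29.94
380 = 380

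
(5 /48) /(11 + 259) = 1 /2592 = 0.00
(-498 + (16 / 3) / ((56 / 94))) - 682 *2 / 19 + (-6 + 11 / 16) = -3614299 / 6384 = -566.15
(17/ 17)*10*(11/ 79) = 110/ 79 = 1.39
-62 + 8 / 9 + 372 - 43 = 2411 / 9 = 267.89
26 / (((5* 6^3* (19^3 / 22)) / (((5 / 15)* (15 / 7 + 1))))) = 1573 / 19445265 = 0.00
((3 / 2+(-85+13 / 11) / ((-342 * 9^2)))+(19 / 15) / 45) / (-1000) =-11664559 / 7618050000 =-0.00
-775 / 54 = -14.35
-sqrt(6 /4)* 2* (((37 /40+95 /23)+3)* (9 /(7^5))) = -0.01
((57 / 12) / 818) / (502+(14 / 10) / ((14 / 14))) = 95 / 8235624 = 0.00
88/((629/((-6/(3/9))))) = -1584/629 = -2.52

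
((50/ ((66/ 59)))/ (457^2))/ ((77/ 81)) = 39825/ 176895103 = 0.00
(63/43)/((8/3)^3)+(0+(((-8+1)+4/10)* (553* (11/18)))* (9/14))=-157829703/110080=-1433.77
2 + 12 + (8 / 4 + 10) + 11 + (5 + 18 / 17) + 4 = 800 / 17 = 47.06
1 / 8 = 0.12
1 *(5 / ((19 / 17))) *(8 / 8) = 85 / 19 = 4.47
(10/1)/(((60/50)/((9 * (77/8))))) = 721.88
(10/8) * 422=1055/2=527.50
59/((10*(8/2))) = 59/40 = 1.48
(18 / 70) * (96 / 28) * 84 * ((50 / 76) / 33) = 2160 / 1463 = 1.48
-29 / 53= -0.55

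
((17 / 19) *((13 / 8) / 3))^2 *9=48841 / 23104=2.11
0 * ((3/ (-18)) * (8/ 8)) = 0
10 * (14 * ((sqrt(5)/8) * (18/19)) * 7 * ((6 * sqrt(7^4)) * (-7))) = -4537890 * sqrt(5)/19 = -534054.24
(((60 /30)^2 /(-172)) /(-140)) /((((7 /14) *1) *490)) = 0.00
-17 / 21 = -0.81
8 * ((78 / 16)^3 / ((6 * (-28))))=-19773 / 3584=-5.52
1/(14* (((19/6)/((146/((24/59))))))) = 4307/532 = 8.10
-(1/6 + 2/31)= -0.23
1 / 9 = 0.11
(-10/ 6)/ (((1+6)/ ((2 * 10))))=-4.76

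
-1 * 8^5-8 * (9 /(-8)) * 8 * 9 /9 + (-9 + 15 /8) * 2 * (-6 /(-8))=-523307 /16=-32706.69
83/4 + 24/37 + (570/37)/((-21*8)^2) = 3724487/174048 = 21.40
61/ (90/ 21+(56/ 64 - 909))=-3416/ 50615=-0.07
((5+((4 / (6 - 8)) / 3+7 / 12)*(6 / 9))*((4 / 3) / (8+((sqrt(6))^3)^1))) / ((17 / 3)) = 0.05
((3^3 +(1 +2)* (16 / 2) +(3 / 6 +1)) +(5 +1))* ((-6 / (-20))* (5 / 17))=351 / 68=5.16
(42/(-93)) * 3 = -42/31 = -1.35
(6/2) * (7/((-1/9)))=-189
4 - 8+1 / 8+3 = -7 / 8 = -0.88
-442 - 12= -454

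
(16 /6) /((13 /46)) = 368 /39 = 9.44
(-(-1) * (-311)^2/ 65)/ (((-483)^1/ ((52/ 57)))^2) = 20117968/ 3789779805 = 0.01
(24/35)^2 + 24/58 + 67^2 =4489.88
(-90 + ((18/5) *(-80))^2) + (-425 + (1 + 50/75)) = 247292/3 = 82430.67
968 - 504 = 464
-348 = -348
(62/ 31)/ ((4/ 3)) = 3/ 2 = 1.50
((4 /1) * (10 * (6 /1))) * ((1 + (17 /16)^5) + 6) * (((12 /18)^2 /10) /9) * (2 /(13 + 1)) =973321 /688128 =1.41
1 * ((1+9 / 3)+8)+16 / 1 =28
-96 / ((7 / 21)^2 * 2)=-432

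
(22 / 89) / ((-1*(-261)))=22 / 23229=0.00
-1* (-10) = 10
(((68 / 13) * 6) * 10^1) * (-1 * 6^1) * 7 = -171360 / 13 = -13181.54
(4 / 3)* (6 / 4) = 2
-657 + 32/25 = -16393/25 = -655.72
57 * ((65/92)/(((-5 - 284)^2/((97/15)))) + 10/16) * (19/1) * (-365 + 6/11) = -41705760848483/169046504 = -246711.76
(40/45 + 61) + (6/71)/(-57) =751375/12141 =61.89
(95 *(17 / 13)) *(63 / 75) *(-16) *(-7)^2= -5317872 / 65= -81813.42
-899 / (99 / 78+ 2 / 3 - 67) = 2418 / 175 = 13.82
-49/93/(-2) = 49/186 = 0.26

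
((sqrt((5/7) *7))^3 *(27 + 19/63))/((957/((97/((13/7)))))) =834200 *sqrt(5)/111969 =16.66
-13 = -13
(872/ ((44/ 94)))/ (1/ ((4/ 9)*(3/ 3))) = 81968/ 99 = 827.96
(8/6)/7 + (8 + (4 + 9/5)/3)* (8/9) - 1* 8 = 964/945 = 1.02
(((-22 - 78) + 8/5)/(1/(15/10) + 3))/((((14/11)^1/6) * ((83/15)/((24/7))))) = -318816/4067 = -78.39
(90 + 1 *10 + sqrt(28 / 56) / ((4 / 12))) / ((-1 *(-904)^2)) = -25 / 204304-3 *sqrt(2) / 1634432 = -0.00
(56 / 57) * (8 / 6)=224 / 171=1.31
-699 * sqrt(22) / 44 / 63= -233 * sqrt(22) / 924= -1.18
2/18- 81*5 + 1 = -3635/9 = -403.89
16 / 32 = 0.50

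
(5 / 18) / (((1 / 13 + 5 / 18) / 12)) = 9.40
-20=-20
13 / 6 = 2.17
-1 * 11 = -11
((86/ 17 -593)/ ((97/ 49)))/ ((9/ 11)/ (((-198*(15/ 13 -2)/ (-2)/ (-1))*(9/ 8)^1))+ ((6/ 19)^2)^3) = -276007605325427745/ 8989793685352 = -30702.33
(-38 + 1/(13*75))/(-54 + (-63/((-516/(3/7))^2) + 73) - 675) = 7672403312/132453493575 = 0.06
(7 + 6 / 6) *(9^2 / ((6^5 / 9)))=0.75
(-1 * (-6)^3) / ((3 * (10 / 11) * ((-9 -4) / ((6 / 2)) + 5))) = 594 / 5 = 118.80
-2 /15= -0.13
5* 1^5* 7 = 35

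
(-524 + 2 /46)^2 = 145226601 /529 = 274530.44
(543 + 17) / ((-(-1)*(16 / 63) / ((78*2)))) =343980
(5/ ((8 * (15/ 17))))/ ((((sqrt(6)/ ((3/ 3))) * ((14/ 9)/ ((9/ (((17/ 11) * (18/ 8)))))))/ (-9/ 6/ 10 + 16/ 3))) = 3421 * sqrt(6)/ 3360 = 2.49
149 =149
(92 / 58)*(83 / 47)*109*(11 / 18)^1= 2288891 / 12267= 186.59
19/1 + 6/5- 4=81/5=16.20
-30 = -30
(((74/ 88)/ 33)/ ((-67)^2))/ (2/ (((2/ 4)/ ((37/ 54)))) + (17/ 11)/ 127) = 42291/ 20509468892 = 0.00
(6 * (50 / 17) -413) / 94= -143 / 34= -4.21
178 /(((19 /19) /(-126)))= -22428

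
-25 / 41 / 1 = -25 / 41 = -0.61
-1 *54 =-54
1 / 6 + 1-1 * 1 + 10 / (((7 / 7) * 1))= 10.17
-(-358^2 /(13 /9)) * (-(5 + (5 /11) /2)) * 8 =-530598960 /143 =-3710482.24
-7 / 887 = -0.01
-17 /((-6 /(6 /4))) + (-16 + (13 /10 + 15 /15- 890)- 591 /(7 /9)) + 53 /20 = -57983 /35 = -1656.66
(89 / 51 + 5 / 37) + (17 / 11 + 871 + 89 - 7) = 19852528 / 20757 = 956.43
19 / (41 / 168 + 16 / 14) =3192 / 233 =13.70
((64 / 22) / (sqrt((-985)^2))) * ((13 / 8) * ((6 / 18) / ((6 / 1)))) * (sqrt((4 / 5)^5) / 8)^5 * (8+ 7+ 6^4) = 11634688 * sqrt(5) / 39678955078125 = 0.00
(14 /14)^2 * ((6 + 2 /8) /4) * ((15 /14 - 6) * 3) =-5175 /224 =-23.10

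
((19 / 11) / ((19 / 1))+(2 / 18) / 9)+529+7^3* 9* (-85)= -233322514 / 891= -261865.90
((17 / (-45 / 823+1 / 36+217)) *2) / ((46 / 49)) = 24680124 / 147855017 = 0.17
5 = 5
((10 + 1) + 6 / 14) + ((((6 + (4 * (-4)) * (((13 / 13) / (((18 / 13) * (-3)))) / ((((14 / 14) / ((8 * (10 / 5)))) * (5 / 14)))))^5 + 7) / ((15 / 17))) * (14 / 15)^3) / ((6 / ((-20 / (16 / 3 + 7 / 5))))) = -5316022680597642747630483872 / 64196785716328125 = -82808237535.26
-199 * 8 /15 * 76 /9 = -120992 /135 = -896.24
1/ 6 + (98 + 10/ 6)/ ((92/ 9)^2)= 1237/ 1104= 1.12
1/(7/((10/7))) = 10/49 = 0.20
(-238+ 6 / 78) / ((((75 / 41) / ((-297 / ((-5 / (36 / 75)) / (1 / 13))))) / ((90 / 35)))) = -2711769192 / 3696875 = -733.53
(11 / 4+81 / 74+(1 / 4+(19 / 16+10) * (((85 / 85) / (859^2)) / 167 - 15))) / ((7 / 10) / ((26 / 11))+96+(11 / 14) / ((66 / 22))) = -4075616811747390 / 2403730039279693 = -1.70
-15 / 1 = -15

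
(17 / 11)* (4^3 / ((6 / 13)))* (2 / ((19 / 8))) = 113152 / 627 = 180.47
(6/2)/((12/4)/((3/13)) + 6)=3/19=0.16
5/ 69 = 0.07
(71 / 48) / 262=71 / 12576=0.01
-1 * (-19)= 19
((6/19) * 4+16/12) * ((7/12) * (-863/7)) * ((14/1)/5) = -447034/855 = -522.85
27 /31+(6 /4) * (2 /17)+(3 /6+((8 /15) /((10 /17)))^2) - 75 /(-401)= 2.56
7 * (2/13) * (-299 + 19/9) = -37408/117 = -319.73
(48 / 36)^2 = 16 / 9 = 1.78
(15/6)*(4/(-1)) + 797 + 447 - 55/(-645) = 1234.09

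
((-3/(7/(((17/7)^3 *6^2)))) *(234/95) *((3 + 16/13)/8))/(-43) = 13132449/1961617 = 6.69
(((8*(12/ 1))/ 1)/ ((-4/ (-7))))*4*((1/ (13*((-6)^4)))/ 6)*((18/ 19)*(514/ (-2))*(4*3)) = -19.42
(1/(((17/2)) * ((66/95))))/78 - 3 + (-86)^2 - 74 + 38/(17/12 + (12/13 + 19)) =1066421239537/145670382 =7320.78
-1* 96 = -96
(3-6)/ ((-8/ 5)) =15/ 8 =1.88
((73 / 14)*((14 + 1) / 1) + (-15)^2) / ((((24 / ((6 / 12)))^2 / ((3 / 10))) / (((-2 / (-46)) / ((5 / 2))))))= 283 / 412160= 0.00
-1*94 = -94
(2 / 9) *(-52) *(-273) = 9464 / 3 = 3154.67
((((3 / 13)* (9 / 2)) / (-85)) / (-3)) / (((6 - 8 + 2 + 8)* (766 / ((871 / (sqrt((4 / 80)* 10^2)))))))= 603* sqrt(5) / 5208800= 0.00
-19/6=-3.17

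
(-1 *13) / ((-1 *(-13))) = -1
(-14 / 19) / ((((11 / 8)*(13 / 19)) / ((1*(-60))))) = 6720 / 143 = 46.99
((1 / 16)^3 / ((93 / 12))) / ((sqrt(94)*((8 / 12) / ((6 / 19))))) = 9*sqrt(94) / 56694784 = 0.00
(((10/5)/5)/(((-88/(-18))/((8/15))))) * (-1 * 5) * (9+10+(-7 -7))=-1.09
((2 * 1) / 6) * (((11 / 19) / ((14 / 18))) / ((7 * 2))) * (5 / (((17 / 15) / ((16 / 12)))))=1650 / 15827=0.10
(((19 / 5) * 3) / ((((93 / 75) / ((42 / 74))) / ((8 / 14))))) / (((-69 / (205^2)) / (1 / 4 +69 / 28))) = -910261500 / 184667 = -4929.21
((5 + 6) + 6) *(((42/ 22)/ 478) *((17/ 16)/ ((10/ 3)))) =0.02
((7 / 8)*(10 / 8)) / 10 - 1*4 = -249 / 64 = -3.89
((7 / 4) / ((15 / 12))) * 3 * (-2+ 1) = -21 / 5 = -4.20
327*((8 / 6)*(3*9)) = 11772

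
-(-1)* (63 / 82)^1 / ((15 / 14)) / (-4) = -147 / 820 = -0.18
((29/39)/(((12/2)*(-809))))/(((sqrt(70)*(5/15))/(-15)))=29*sqrt(70)/294476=0.00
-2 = -2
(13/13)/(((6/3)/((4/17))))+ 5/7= 99/119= 0.83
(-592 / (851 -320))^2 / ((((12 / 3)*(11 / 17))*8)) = 186184 / 3101571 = 0.06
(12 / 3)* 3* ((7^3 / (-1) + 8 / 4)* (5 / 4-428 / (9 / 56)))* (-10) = -326770070 / 3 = -108923356.67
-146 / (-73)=2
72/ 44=18/ 11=1.64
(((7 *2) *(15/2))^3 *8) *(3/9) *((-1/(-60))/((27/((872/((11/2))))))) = 29909600/99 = 302117.17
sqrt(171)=3* sqrt(19)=13.08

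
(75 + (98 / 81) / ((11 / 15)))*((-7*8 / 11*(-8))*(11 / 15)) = 2039744 / 891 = 2289.27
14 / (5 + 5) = 7 / 5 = 1.40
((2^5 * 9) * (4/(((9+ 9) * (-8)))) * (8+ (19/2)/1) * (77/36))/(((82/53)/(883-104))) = -2713865/18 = -150770.28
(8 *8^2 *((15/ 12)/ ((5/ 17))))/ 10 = 1088/ 5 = 217.60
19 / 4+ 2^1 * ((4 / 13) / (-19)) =4661 / 988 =4.72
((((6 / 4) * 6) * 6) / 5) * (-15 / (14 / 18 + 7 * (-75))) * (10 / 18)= 0.17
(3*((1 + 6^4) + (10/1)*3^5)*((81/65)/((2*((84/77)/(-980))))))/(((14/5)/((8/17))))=-1051823.48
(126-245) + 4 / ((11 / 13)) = -114.27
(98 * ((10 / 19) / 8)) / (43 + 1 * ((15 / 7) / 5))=1715 / 11552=0.15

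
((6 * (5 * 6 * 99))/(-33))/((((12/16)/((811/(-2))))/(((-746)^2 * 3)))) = 487441234080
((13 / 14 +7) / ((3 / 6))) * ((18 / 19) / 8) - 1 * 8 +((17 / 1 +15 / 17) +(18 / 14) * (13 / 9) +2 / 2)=132199 / 9044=14.62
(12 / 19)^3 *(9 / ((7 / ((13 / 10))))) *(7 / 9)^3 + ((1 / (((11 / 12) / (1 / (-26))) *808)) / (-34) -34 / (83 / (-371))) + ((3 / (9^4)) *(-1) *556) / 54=50239449273001435063 / 330154914549465720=152.17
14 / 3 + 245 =749 / 3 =249.67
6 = 6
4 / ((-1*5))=-4 / 5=-0.80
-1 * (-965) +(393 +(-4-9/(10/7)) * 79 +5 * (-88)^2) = 392643/10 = 39264.30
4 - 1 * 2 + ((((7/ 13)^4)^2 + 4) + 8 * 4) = 38.01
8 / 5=1.60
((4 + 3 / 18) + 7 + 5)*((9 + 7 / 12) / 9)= 11155 / 648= 17.21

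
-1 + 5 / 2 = 3 / 2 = 1.50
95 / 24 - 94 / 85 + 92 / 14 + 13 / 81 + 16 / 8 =11.58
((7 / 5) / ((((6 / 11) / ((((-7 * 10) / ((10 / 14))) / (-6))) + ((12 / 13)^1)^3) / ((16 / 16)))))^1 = 8289281 / 4854690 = 1.71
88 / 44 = 2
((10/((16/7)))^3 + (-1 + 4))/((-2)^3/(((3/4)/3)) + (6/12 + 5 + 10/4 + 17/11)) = -488521/126464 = -3.86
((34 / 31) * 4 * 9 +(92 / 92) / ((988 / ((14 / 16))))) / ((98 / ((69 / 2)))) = 667555197 / 48024704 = 13.90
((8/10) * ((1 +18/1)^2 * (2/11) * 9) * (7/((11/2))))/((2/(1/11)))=181944/6655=27.34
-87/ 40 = -2.18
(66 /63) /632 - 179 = -1187833 /6636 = -179.00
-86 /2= -43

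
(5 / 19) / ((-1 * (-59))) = 5 / 1121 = 0.00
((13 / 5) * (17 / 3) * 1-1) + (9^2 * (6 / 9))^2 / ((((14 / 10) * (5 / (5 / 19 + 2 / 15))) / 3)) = 1015922 / 1995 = 509.23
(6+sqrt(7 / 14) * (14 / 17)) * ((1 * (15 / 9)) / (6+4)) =7 * sqrt(2) / 102+1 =1.10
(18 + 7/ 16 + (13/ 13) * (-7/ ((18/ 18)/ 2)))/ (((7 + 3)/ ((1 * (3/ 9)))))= 71/ 480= 0.15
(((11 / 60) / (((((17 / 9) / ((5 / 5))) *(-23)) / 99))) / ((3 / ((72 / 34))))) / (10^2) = -9801 / 3323500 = -0.00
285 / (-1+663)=285 / 662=0.43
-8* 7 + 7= -49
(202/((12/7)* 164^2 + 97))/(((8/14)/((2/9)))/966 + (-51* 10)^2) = 1593578/94808203263993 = 0.00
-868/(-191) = 868/191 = 4.54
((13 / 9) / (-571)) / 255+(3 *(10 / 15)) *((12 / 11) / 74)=0.03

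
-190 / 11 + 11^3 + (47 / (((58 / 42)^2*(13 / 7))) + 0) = 159588762 / 120263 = 1327.00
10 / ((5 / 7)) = 14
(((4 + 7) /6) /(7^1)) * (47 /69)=517 /2898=0.18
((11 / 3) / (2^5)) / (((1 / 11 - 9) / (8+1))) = -363 / 3136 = -0.12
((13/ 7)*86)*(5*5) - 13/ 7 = 3991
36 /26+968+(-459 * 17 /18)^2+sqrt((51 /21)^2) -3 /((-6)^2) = 188893.98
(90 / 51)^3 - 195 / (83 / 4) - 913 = -373893367 / 407779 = -916.90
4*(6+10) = 64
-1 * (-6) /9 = 2 /3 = 0.67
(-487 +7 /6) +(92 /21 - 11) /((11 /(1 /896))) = -100555979 /206976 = -485.83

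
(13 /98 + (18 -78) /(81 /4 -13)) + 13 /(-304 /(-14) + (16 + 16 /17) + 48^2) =-3223658197 /396140696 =-8.14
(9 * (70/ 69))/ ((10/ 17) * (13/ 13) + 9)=3570/ 3749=0.95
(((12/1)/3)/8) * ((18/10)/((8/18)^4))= 59049/2560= 23.07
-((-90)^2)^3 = -531441000000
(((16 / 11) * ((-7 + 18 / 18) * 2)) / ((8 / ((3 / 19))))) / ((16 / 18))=-81 / 209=-0.39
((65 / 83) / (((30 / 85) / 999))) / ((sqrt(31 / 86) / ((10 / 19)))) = 1839825 * sqrt(2666) / 48887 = 1943.18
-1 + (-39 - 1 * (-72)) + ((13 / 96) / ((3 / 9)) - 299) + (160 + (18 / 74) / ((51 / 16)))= -2143983 / 20128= -106.52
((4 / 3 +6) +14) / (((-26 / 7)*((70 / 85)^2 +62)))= -32368 / 353223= -0.09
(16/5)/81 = 16/405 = 0.04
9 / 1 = 9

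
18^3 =5832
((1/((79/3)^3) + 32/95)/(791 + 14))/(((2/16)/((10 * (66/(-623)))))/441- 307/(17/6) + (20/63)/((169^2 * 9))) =-218449907537333472/56557804767627565419085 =-0.00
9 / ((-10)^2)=9 / 100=0.09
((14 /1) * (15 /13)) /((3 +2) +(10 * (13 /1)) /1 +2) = 210 /1781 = 0.12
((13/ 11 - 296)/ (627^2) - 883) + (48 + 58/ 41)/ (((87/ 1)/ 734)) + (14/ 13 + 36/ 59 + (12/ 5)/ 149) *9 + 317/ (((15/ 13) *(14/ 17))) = -1606468748080874143/ 13710965532834570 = -117.17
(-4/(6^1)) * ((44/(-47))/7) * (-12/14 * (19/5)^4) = -22936496/1439375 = -15.94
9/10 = 0.90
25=25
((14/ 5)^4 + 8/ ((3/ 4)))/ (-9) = -135248/ 16875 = -8.01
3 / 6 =1 / 2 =0.50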